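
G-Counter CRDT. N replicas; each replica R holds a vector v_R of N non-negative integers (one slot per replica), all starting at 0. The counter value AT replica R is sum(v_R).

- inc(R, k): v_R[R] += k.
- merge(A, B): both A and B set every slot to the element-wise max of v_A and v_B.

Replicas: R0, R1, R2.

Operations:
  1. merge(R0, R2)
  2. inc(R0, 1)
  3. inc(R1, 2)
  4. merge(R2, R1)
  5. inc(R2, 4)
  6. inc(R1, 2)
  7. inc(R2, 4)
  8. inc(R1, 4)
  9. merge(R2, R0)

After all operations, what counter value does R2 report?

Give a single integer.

Answer: 11

Derivation:
Op 1: merge R0<->R2 -> R0=(0,0,0) R2=(0,0,0)
Op 2: inc R0 by 1 -> R0=(1,0,0) value=1
Op 3: inc R1 by 2 -> R1=(0,2,0) value=2
Op 4: merge R2<->R1 -> R2=(0,2,0) R1=(0,2,0)
Op 5: inc R2 by 4 -> R2=(0,2,4) value=6
Op 6: inc R1 by 2 -> R1=(0,4,0) value=4
Op 7: inc R2 by 4 -> R2=(0,2,8) value=10
Op 8: inc R1 by 4 -> R1=(0,8,0) value=8
Op 9: merge R2<->R0 -> R2=(1,2,8) R0=(1,2,8)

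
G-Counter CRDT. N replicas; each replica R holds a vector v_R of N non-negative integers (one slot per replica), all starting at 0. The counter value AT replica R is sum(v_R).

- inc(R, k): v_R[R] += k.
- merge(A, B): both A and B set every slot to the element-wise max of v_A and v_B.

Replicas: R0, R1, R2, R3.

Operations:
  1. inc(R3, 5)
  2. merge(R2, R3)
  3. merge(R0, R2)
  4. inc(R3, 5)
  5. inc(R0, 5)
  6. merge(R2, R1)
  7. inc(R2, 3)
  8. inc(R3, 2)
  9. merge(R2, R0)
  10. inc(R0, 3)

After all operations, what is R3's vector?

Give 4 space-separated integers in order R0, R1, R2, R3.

Answer: 0 0 0 12

Derivation:
Op 1: inc R3 by 5 -> R3=(0,0,0,5) value=5
Op 2: merge R2<->R3 -> R2=(0,0,0,5) R3=(0,0,0,5)
Op 3: merge R0<->R2 -> R0=(0,0,0,5) R2=(0,0,0,5)
Op 4: inc R3 by 5 -> R3=(0,0,0,10) value=10
Op 5: inc R0 by 5 -> R0=(5,0,0,5) value=10
Op 6: merge R2<->R1 -> R2=(0,0,0,5) R1=(0,0,0,5)
Op 7: inc R2 by 3 -> R2=(0,0,3,5) value=8
Op 8: inc R3 by 2 -> R3=(0,0,0,12) value=12
Op 9: merge R2<->R0 -> R2=(5,0,3,5) R0=(5,0,3,5)
Op 10: inc R0 by 3 -> R0=(8,0,3,5) value=16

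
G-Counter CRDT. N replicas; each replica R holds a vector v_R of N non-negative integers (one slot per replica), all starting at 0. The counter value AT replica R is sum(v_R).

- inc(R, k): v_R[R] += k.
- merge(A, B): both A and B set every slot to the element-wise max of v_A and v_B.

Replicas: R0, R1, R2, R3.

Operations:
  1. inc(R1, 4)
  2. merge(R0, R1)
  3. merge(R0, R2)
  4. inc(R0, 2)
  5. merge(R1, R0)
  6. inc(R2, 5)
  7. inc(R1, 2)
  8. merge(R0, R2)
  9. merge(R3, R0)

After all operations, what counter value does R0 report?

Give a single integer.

Answer: 11

Derivation:
Op 1: inc R1 by 4 -> R1=(0,4,0,0) value=4
Op 2: merge R0<->R1 -> R0=(0,4,0,0) R1=(0,4,0,0)
Op 3: merge R0<->R2 -> R0=(0,4,0,0) R2=(0,4,0,0)
Op 4: inc R0 by 2 -> R0=(2,4,0,0) value=6
Op 5: merge R1<->R0 -> R1=(2,4,0,0) R0=(2,4,0,0)
Op 6: inc R2 by 5 -> R2=(0,4,5,0) value=9
Op 7: inc R1 by 2 -> R1=(2,6,0,0) value=8
Op 8: merge R0<->R2 -> R0=(2,4,5,0) R2=(2,4,5,0)
Op 9: merge R3<->R0 -> R3=(2,4,5,0) R0=(2,4,5,0)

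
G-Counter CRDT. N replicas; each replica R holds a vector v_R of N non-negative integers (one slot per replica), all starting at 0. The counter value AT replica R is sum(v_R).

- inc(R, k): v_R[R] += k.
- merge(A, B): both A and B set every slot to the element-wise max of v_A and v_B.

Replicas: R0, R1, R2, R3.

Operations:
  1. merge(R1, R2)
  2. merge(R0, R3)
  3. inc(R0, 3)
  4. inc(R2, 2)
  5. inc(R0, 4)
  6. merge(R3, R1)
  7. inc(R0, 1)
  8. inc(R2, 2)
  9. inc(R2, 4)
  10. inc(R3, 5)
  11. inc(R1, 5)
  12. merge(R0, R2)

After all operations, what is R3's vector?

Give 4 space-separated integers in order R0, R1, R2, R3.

Answer: 0 0 0 5

Derivation:
Op 1: merge R1<->R2 -> R1=(0,0,0,0) R2=(0,0,0,0)
Op 2: merge R0<->R3 -> R0=(0,0,0,0) R3=(0,0,0,0)
Op 3: inc R0 by 3 -> R0=(3,0,0,0) value=3
Op 4: inc R2 by 2 -> R2=(0,0,2,0) value=2
Op 5: inc R0 by 4 -> R0=(7,0,0,0) value=7
Op 6: merge R3<->R1 -> R3=(0,0,0,0) R1=(0,0,0,0)
Op 7: inc R0 by 1 -> R0=(8,0,0,0) value=8
Op 8: inc R2 by 2 -> R2=(0,0,4,0) value=4
Op 9: inc R2 by 4 -> R2=(0,0,8,0) value=8
Op 10: inc R3 by 5 -> R3=(0,0,0,5) value=5
Op 11: inc R1 by 5 -> R1=(0,5,0,0) value=5
Op 12: merge R0<->R2 -> R0=(8,0,8,0) R2=(8,0,8,0)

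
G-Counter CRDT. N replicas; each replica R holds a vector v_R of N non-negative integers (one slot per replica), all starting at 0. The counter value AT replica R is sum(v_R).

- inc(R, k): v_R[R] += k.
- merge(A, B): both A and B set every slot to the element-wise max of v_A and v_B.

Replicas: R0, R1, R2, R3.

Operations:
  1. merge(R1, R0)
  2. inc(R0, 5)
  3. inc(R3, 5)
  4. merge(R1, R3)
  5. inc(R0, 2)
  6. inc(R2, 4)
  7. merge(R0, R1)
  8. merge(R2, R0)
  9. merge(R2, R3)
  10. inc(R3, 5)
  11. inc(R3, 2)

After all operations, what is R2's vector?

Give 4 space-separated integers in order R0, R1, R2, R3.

Op 1: merge R1<->R0 -> R1=(0,0,0,0) R0=(0,0,0,0)
Op 2: inc R0 by 5 -> R0=(5,0,0,0) value=5
Op 3: inc R3 by 5 -> R3=(0,0,0,5) value=5
Op 4: merge R1<->R3 -> R1=(0,0,0,5) R3=(0,0,0,5)
Op 5: inc R0 by 2 -> R0=(7,0,0,0) value=7
Op 6: inc R2 by 4 -> R2=(0,0,4,0) value=4
Op 7: merge R0<->R1 -> R0=(7,0,0,5) R1=(7,0,0,5)
Op 8: merge R2<->R0 -> R2=(7,0,4,5) R0=(7,0,4,5)
Op 9: merge R2<->R3 -> R2=(7,0,4,5) R3=(7,0,4,5)
Op 10: inc R3 by 5 -> R3=(7,0,4,10) value=21
Op 11: inc R3 by 2 -> R3=(7,0,4,12) value=23

Answer: 7 0 4 5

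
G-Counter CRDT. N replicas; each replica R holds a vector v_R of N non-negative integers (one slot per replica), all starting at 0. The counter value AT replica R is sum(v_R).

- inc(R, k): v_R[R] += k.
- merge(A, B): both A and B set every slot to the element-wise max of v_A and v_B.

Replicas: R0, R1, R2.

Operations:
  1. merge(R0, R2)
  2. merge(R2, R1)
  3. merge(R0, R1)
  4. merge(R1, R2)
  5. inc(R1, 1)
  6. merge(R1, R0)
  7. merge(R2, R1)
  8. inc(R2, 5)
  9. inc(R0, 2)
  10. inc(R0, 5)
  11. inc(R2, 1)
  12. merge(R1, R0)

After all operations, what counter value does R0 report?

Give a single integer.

Answer: 8

Derivation:
Op 1: merge R0<->R2 -> R0=(0,0,0) R2=(0,0,0)
Op 2: merge R2<->R1 -> R2=(0,0,0) R1=(0,0,0)
Op 3: merge R0<->R1 -> R0=(0,0,0) R1=(0,0,0)
Op 4: merge R1<->R2 -> R1=(0,0,0) R2=(0,0,0)
Op 5: inc R1 by 1 -> R1=(0,1,0) value=1
Op 6: merge R1<->R0 -> R1=(0,1,0) R0=(0,1,0)
Op 7: merge R2<->R1 -> R2=(0,1,0) R1=(0,1,0)
Op 8: inc R2 by 5 -> R2=(0,1,5) value=6
Op 9: inc R0 by 2 -> R0=(2,1,0) value=3
Op 10: inc R0 by 5 -> R0=(7,1,0) value=8
Op 11: inc R2 by 1 -> R2=(0,1,6) value=7
Op 12: merge R1<->R0 -> R1=(7,1,0) R0=(7,1,0)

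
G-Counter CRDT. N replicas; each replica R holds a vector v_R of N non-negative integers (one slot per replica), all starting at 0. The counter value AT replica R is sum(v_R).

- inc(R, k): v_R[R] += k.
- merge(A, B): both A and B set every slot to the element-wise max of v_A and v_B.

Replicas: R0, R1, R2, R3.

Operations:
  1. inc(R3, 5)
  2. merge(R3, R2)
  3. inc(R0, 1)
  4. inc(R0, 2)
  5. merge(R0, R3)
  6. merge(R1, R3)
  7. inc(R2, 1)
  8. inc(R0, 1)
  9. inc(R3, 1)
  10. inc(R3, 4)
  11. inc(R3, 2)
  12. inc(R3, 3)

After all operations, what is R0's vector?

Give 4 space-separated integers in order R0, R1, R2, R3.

Op 1: inc R3 by 5 -> R3=(0,0,0,5) value=5
Op 2: merge R3<->R2 -> R3=(0,0,0,5) R2=(0,0,0,5)
Op 3: inc R0 by 1 -> R0=(1,0,0,0) value=1
Op 4: inc R0 by 2 -> R0=(3,0,0,0) value=3
Op 5: merge R0<->R3 -> R0=(3,0,0,5) R3=(3,0,0,5)
Op 6: merge R1<->R3 -> R1=(3,0,0,5) R3=(3,0,0,5)
Op 7: inc R2 by 1 -> R2=(0,0,1,5) value=6
Op 8: inc R0 by 1 -> R0=(4,0,0,5) value=9
Op 9: inc R3 by 1 -> R3=(3,0,0,6) value=9
Op 10: inc R3 by 4 -> R3=(3,0,0,10) value=13
Op 11: inc R3 by 2 -> R3=(3,0,0,12) value=15
Op 12: inc R3 by 3 -> R3=(3,0,0,15) value=18

Answer: 4 0 0 5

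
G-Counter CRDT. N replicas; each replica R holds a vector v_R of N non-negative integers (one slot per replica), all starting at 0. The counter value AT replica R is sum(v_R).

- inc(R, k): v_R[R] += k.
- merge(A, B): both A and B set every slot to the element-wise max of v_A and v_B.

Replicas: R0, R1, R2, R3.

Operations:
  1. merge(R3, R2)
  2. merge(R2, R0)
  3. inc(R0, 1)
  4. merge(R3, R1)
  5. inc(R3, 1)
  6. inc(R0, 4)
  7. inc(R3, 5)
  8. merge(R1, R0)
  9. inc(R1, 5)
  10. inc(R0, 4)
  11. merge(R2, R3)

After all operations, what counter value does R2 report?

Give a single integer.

Op 1: merge R3<->R2 -> R3=(0,0,0,0) R2=(0,0,0,0)
Op 2: merge R2<->R0 -> R2=(0,0,0,0) R0=(0,0,0,0)
Op 3: inc R0 by 1 -> R0=(1,0,0,0) value=1
Op 4: merge R3<->R1 -> R3=(0,0,0,0) R1=(0,0,0,0)
Op 5: inc R3 by 1 -> R3=(0,0,0,1) value=1
Op 6: inc R0 by 4 -> R0=(5,0,0,0) value=5
Op 7: inc R3 by 5 -> R3=(0,0,0,6) value=6
Op 8: merge R1<->R0 -> R1=(5,0,0,0) R0=(5,0,0,0)
Op 9: inc R1 by 5 -> R1=(5,5,0,0) value=10
Op 10: inc R0 by 4 -> R0=(9,0,0,0) value=9
Op 11: merge R2<->R3 -> R2=(0,0,0,6) R3=(0,0,0,6)

Answer: 6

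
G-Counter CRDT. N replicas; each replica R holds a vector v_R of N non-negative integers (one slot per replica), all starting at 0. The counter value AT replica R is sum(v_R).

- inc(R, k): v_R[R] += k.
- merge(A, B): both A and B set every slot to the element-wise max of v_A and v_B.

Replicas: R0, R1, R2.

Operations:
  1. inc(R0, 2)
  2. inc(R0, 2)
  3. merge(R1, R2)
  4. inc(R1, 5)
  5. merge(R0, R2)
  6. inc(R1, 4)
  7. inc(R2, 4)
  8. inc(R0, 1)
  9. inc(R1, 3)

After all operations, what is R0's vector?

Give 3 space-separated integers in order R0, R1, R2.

Answer: 5 0 0

Derivation:
Op 1: inc R0 by 2 -> R0=(2,0,0) value=2
Op 2: inc R0 by 2 -> R0=(4,0,0) value=4
Op 3: merge R1<->R2 -> R1=(0,0,0) R2=(0,0,0)
Op 4: inc R1 by 5 -> R1=(0,5,0) value=5
Op 5: merge R0<->R2 -> R0=(4,0,0) R2=(4,0,0)
Op 6: inc R1 by 4 -> R1=(0,9,0) value=9
Op 7: inc R2 by 4 -> R2=(4,0,4) value=8
Op 8: inc R0 by 1 -> R0=(5,0,0) value=5
Op 9: inc R1 by 3 -> R1=(0,12,0) value=12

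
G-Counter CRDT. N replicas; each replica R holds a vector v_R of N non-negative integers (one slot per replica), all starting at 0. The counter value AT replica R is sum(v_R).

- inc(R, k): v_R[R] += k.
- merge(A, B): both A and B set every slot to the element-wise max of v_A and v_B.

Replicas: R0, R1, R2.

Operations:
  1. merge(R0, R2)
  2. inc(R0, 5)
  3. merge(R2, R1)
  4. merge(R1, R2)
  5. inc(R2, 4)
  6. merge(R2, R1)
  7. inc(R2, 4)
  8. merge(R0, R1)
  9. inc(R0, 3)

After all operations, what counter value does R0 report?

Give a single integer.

Op 1: merge R0<->R2 -> R0=(0,0,0) R2=(0,0,0)
Op 2: inc R0 by 5 -> R0=(5,0,0) value=5
Op 3: merge R2<->R1 -> R2=(0,0,0) R1=(0,0,0)
Op 4: merge R1<->R2 -> R1=(0,0,0) R2=(0,0,0)
Op 5: inc R2 by 4 -> R2=(0,0,4) value=4
Op 6: merge R2<->R1 -> R2=(0,0,4) R1=(0,0,4)
Op 7: inc R2 by 4 -> R2=(0,0,8) value=8
Op 8: merge R0<->R1 -> R0=(5,0,4) R1=(5,0,4)
Op 9: inc R0 by 3 -> R0=(8,0,4) value=12

Answer: 12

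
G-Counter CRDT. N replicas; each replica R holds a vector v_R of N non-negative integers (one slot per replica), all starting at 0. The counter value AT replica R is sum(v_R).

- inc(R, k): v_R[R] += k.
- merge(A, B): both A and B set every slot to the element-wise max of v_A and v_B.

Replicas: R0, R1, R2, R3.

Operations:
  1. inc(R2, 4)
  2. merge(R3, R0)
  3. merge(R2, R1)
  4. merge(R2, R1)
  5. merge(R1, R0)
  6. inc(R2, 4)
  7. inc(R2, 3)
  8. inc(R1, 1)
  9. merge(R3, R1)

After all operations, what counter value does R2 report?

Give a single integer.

Answer: 11

Derivation:
Op 1: inc R2 by 4 -> R2=(0,0,4,0) value=4
Op 2: merge R3<->R0 -> R3=(0,0,0,0) R0=(0,0,0,0)
Op 3: merge R2<->R1 -> R2=(0,0,4,0) R1=(0,0,4,0)
Op 4: merge R2<->R1 -> R2=(0,0,4,0) R1=(0,0,4,0)
Op 5: merge R1<->R0 -> R1=(0,0,4,0) R0=(0,0,4,0)
Op 6: inc R2 by 4 -> R2=(0,0,8,0) value=8
Op 7: inc R2 by 3 -> R2=(0,0,11,0) value=11
Op 8: inc R1 by 1 -> R1=(0,1,4,0) value=5
Op 9: merge R3<->R1 -> R3=(0,1,4,0) R1=(0,1,4,0)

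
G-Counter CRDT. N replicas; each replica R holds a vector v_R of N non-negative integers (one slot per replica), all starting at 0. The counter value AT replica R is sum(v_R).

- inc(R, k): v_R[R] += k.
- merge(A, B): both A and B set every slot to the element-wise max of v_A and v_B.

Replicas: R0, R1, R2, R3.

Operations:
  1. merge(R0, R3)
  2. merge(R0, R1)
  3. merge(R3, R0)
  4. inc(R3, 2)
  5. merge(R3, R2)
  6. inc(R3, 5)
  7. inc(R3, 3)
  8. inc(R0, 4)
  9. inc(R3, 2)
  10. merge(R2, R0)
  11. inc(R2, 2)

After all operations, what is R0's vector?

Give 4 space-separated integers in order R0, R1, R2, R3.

Op 1: merge R0<->R3 -> R0=(0,0,0,0) R3=(0,0,0,0)
Op 2: merge R0<->R1 -> R0=(0,0,0,0) R1=(0,0,0,0)
Op 3: merge R3<->R0 -> R3=(0,0,0,0) R0=(0,0,0,0)
Op 4: inc R3 by 2 -> R3=(0,0,0,2) value=2
Op 5: merge R3<->R2 -> R3=(0,0,0,2) R2=(0,0,0,2)
Op 6: inc R3 by 5 -> R3=(0,0,0,7) value=7
Op 7: inc R3 by 3 -> R3=(0,0,0,10) value=10
Op 8: inc R0 by 4 -> R0=(4,0,0,0) value=4
Op 9: inc R3 by 2 -> R3=(0,0,0,12) value=12
Op 10: merge R2<->R0 -> R2=(4,0,0,2) R0=(4,0,0,2)
Op 11: inc R2 by 2 -> R2=(4,0,2,2) value=8

Answer: 4 0 0 2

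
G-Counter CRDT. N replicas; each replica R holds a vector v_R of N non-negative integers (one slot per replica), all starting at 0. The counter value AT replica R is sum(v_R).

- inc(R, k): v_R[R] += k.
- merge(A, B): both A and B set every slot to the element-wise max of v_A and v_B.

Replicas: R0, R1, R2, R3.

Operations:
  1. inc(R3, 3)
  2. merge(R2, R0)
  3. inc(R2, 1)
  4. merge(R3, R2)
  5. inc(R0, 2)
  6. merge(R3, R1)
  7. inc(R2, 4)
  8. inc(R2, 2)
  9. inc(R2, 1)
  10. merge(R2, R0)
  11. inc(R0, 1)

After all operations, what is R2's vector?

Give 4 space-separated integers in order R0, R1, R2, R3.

Answer: 2 0 8 3

Derivation:
Op 1: inc R3 by 3 -> R3=(0,0,0,3) value=3
Op 2: merge R2<->R0 -> R2=(0,0,0,0) R0=(0,0,0,0)
Op 3: inc R2 by 1 -> R2=(0,0,1,0) value=1
Op 4: merge R3<->R2 -> R3=(0,0,1,3) R2=(0,0,1,3)
Op 5: inc R0 by 2 -> R0=(2,0,0,0) value=2
Op 6: merge R3<->R1 -> R3=(0,0,1,3) R1=(0,0,1,3)
Op 7: inc R2 by 4 -> R2=(0,0,5,3) value=8
Op 8: inc R2 by 2 -> R2=(0,0,7,3) value=10
Op 9: inc R2 by 1 -> R2=(0,0,8,3) value=11
Op 10: merge R2<->R0 -> R2=(2,0,8,3) R0=(2,0,8,3)
Op 11: inc R0 by 1 -> R0=(3,0,8,3) value=14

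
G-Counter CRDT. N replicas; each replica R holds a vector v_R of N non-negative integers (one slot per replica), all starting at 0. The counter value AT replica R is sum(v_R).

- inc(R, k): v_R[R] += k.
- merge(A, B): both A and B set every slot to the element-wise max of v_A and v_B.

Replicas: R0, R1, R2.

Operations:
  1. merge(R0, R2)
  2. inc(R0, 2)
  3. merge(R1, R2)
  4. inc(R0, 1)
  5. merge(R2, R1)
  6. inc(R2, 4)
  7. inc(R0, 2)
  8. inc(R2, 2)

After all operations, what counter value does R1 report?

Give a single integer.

Answer: 0

Derivation:
Op 1: merge R0<->R2 -> R0=(0,0,0) R2=(0,0,0)
Op 2: inc R0 by 2 -> R0=(2,0,0) value=2
Op 3: merge R1<->R2 -> R1=(0,0,0) R2=(0,0,0)
Op 4: inc R0 by 1 -> R0=(3,0,0) value=3
Op 5: merge R2<->R1 -> R2=(0,0,0) R1=(0,0,0)
Op 6: inc R2 by 4 -> R2=(0,0,4) value=4
Op 7: inc R0 by 2 -> R0=(5,0,0) value=5
Op 8: inc R2 by 2 -> R2=(0,0,6) value=6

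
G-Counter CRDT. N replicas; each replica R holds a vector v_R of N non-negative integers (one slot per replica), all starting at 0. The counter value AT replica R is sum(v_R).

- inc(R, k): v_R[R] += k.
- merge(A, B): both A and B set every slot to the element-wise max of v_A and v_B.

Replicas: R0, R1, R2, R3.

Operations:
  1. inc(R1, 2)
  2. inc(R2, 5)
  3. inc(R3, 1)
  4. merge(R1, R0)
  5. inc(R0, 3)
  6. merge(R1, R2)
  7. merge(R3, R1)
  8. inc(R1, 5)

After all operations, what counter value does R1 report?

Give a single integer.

Op 1: inc R1 by 2 -> R1=(0,2,0,0) value=2
Op 2: inc R2 by 5 -> R2=(0,0,5,0) value=5
Op 3: inc R3 by 1 -> R3=(0,0,0,1) value=1
Op 4: merge R1<->R0 -> R1=(0,2,0,0) R0=(0,2,0,0)
Op 5: inc R0 by 3 -> R0=(3,2,0,0) value=5
Op 6: merge R1<->R2 -> R1=(0,2,5,0) R2=(0,2,5,0)
Op 7: merge R3<->R1 -> R3=(0,2,5,1) R1=(0,2,5,1)
Op 8: inc R1 by 5 -> R1=(0,7,5,1) value=13

Answer: 13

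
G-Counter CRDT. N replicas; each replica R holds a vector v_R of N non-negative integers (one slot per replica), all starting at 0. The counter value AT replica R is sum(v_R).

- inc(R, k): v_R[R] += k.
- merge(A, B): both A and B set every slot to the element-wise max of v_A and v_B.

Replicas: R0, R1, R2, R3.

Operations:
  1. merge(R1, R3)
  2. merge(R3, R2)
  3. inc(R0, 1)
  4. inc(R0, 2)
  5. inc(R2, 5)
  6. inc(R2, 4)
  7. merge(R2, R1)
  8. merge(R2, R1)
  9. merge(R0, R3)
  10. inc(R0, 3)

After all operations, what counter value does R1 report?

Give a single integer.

Op 1: merge R1<->R3 -> R1=(0,0,0,0) R3=(0,0,0,0)
Op 2: merge R3<->R2 -> R3=(0,0,0,0) R2=(0,0,0,0)
Op 3: inc R0 by 1 -> R0=(1,0,0,0) value=1
Op 4: inc R0 by 2 -> R0=(3,0,0,0) value=3
Op 5: inc R2 by 5 -> R2=(0,0,5,0) value=5
Op 6: inc R2 by 4 -> R2=(0,0,9,0) value=9
Op 7: merge R2<->R1 -> R2=(0,0,9,0) R1=(0,0,9,0)
Op 8: merge R2<->R1 -> R2=(0,0,9,0) R1=(0,0,9,0)
Op 9: merge R0<->R3 -> R0=(3,0,0,0) R3=(3,0,0,0)
Op 10: inc R0 by 3 -> R0=(6,0,0,0) value=6

Answer: 9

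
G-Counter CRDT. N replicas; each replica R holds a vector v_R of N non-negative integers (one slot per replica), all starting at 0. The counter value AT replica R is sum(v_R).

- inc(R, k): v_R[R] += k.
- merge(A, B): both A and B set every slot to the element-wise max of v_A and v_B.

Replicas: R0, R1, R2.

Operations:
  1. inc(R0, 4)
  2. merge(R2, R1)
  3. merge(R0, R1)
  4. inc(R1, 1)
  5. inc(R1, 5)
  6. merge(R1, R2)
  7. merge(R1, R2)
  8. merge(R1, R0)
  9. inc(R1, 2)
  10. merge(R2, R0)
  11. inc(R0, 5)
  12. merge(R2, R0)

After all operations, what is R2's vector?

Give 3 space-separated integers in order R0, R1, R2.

Answer: 9 6 0

Derivation:
Op 1: inc R0 by 4 -> R0=(4,0,0) value=4
Op 2: merge R2<->R1 -> R2=(0,0,0) R1=(0,0,0)
Op 3: merge R0<->R1 -> R0=(4,0,0) R1=(4,0,0)
Op 4: inc R1 by 1 -> R1=(4,1,0) value=5
Op 5: inc R1 by 5 -> R1=(4,6,0) value=10
Op 6: merge R1<->R2 -> R1=(4,6,0) R2=(4,6,0)
Op 7: merge R1<->R2 -> R1=(4,6,0) R2=(4,6,0)
Op 8: merge R1<->R0 -> R1=(4,6,0) R0=(4,6,0)
Op 9: inc R1 by 2 -> R1=(4,8,0) value=12
Op 10: merge R2<->R0 -> R2=(4,6,0) R0=(4,6,0)
Op 11: inc R0 by 5 -> R0=(9,6,0) value=15
Op 12: merge R2<->R0 -> R2=(9,6,0) R0=(9,6,0)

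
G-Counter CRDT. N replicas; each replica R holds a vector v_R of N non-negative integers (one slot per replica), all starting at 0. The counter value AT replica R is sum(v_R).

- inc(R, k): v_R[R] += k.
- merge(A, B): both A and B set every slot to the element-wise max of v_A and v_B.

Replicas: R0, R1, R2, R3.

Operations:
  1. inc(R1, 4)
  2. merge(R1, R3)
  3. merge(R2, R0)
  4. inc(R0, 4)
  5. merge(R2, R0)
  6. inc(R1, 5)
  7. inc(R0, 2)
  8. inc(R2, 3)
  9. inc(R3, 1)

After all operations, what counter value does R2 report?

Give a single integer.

Op 1: inc R1 by 4 -> R1=(0,4,0,0) value=4
Op 2: merge R1<->R3 -> R1=(0,4,0,0) R3=(0,4,0,0)
Op 3: merge R2<->R0 -> R2=(0,0,0,0) R0=(0,0,0,0)
Op 4: inc R0 by 4 -> R0=(4,0,0,0) value=4
Op 5: merge R2<->R0 -> R2=(4,0,0,0) R0=(4,0,0,0)
Op 6: inc R1 by 5 -> R1=(0,9,0,0) value=9
Op 7: inc R0 by 2 -> R0=(6,0,0,0) value=6
Op 8: inc R2 by 3 -> R2=(4,0,3,0) value=7
Op 9: inc R3 by 1 -> R3=(0,4,0,1) value=5

Answer: 7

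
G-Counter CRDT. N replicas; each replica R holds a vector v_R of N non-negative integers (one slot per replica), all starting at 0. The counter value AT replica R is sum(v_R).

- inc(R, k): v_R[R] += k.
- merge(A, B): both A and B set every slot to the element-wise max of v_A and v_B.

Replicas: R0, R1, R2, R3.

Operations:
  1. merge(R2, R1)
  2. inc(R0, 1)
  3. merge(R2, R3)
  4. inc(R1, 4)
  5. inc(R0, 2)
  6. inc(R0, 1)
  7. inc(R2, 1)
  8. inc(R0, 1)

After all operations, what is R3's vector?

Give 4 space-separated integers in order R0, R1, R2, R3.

Answer: 0 0 0 0

Derivation:
Op 1: merge R2<->R1 -> R2=(0,0,0,0) R1=(0,0,0,0)
Op 2: inc R0 by 1 -> R0=(1,0,0,0) value=1
Op 3: merge R2<->R3 -> R2=(0,0,0,0) R3=(0,0,0,0)
Op 4: inc R1 by 4 -> R1=(0,4,0,0) value=4
Op 5: inc R0 by 2 -> R0=(3,0,0,0) value=3
Op 6: inc R0 by 1 -> R0=(4,0,0,0) value=4
Op 7: inc R2 by 1 -> R2=(0,0,1,0) value=1
Op 8: inc R0 by 1 -> R0=(5,0,0,0) value=5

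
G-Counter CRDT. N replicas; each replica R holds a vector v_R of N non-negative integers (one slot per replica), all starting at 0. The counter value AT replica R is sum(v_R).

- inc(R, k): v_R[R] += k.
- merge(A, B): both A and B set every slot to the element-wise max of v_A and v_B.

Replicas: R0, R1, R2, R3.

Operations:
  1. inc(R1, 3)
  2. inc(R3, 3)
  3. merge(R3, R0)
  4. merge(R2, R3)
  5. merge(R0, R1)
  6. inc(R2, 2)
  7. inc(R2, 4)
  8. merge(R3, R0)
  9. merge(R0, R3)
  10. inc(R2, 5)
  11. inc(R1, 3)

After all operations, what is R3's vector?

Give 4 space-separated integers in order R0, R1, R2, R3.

Answer: 0 3 0 3

Derivation:
Op 1: inc R1 by 3 -> R1=(0,3,0,0) value=3
Op 2: inc R3 by 3 -> R3=(0,0,0,3) value=3
Op 3: merge R3<->R0 -> R3=(0,0,0,3) R0=(0,0,0,3)
Op 4: merge R2<->R3 -> R2=(0,0,0,3) R3=(0,0,0,3)
Op 5: merge R0<->R1 -> R0=(0,3,0,3) R1=(0,3,0,3)
Op 6: inc R2 by 2 -> R2=(0,0,2,3) value=5
Op 7: inc R2 by 4 -> R2=(0,0,6,3) value=9
Op 8: merge R3<->R0 -> R3=(0,3,0,3) R0=(0,3,0,3)
Op 9: merge R0<->R3 -> R0=(0,3,0,3) R3=(0,3,0,3)
Op 10: inc R2 by 5 -> R2=(0,0,11,3) value=14
Op 11: inc R1 by 3 -> R1=(0,6,0,3) value=9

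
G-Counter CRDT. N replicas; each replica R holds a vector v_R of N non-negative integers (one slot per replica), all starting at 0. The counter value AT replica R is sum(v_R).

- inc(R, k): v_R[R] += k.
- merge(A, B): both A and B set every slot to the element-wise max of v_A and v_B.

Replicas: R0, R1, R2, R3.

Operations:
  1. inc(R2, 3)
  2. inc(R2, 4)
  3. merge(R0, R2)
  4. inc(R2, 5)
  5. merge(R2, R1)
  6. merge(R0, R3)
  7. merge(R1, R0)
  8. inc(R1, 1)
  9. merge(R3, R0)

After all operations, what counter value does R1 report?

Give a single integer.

Answer: 13

Derivation:
Op 1: inc R2 by 3 -> R2=(0,0,3,0) value=3
Op 2: inc R2 by 4 -> R2=(0,0,7,0) value=7
Op 3: merge R0<->R2 -> R0=(0,0,7,0) R2=(0,0,7,0)
Op 4: inc R2 by 5 -> R2=(0,0,12,0) value=12
Op 5: merge R2<->R1 -> R2=(0,0,12,0) R1=(0,0,12,0)
Op 6: merge R0<->R3 -> R0=(0,0,7,0) R3=(0,0,7,0)
Op 7: merge R1<->R0 -> R1=(0,0,12,0) R0=(0,0,12,0)
Op 8: inc R1 by 1 -> R1=(0,1,12,0) value=13
Op 9: merge R3<->R0 -> R3=(0,0,12,0) R0=(0,0,12,0)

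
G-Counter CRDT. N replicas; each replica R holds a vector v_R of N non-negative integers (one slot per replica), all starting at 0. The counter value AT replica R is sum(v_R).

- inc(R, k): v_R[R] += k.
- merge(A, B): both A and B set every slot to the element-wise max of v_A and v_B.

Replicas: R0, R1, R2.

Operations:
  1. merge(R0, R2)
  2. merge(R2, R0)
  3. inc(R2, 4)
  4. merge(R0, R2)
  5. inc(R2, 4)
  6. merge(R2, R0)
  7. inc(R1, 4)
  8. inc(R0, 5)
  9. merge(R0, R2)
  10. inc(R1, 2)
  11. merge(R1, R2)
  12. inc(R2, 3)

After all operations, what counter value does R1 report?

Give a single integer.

Answer: 19

Derivation:
Op 1: merge R0<->R2 -> R0=(0,0,0) R2=(0,0,0)
Op 2: merge R2<->R0 -> R2=(0,0,0) R0=(0,0,0)
Op 3: inc R2 by 4 -> R2=(0,0,4) value=4
Op 4: merge R0<->R2 -> R0=(0,0,4) R2=(0,0,4)
Op 5: inc R2 by 4 -> R2=(0,0,8) value=8
Op 6: merge R2<->R0 -> R2=(0,0,8) R0=(0,0,8)
Op 7: inc R1 by 4 -> R1=(0,4,0) value=4
Op 8: inc R0 by 5 -> R0=(5,0,8) value=13
Op 9: merge R0<->R2 -> R0=(5,0,8) R2=(5,0,8)
Op 10: inc R1 by 2 -> R1=(0,6,0) value=6
Op 11: merge R1<->R2 -> R1=(5,6,8) R2=(5,6,8)
Op 12: inc R2 by 3 -> R2=(5,6,11) value=22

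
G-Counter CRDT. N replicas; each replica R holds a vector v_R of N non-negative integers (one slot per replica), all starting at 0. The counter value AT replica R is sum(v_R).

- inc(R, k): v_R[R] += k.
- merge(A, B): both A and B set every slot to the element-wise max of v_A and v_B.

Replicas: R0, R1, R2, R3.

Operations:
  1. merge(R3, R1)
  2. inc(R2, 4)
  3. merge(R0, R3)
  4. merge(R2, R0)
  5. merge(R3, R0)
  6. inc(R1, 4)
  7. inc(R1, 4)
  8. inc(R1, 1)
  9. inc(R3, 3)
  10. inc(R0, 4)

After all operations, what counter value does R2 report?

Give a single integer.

Answer: 4

Derivation:
Op 1: merge R3<->R1 -> R3=(0,0,0,0) R1=(0,0,0,0)
Op 2: inc R2 by 4 -> R2=(0,0,4,0) value=4
Op 3: merge R0<->R3 -> R0=(0,0,0,0) R3=(0,0,0,0)
Op 4: merge R2<->R0 -> R2=(0,0,4,0) R0=(0,0,4,0)
Op 5: merge R3<->R0 -> R3=(0,0,4,0) R0=(0,0,4,0)
Op 6: inc R1 by 4 -> R1=(0,4,0,0) value=4
Op 7: inc R1 by 4 -> R1=(0,8,0,0) value=8
Op 8: inc R1 by 1 -> R1=(0,9,0,0) value=9
Op 9: inc R3 by 3 -> R3=(0,0,4,3) value=7
Op 10: inc R0 by 4 -> R0=(4,0,4,0) value=8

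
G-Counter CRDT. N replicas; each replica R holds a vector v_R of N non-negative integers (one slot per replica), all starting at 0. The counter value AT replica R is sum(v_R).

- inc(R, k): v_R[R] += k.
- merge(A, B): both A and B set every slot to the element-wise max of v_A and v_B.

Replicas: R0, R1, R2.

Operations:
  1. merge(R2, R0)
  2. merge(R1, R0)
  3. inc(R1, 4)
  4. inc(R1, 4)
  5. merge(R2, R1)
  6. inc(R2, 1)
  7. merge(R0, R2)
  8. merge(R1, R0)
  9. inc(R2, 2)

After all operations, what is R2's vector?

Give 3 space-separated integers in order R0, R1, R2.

Op 1: merge R2<->R0 -> R2=(0,0,0) R0=(0,0,0)
Op 2: merge R1<->R0 -> R1=(0,0,0) R0=(0,0,0)
Op 3: inc R1 by 4 -> R1=(0,4,0) value=4
Op 4: inc R1 by 4 -> R1=(0,8,0) value=8
Op 5: merge R2<->R1 -> R2=(0,8,0) R1=(0,8,0)
Op 6: inc R2 by 1 -> R2=(0,8,1) value=9
Op 7: merge R0<->R2 -> R0=(0,8,1) R2=(0,8,1)
Op 8: merge R1<->R0 -> R1=(0,8,1) R0=(0,8,1)
Op 9: inc R2 by 2 -> R2=(0,8,3) value=11

Answer: 0 8 3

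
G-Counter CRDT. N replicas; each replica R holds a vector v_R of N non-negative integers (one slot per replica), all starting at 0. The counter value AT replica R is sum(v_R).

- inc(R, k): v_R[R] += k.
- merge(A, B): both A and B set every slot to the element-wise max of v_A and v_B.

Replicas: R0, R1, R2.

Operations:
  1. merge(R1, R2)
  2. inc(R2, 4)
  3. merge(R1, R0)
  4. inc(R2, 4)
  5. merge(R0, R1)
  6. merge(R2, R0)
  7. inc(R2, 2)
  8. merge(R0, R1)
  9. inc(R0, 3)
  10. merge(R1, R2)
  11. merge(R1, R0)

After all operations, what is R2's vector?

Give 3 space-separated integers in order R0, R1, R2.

Answer: 0 0 10

Derivation:
Op 1: merge R1<->R2 -> R1=(0,0,0) R2=(0,0,0)
Op 2: inc R2 by 4 -> R2=(0,0,4) value=4
Op 3: merge R1<->R0 -> R1=(0,0,0) R0=(0,0,0)
Op 4: inc R2 by 4 -> R2=(0,0,8) value=8
Op 5: merge R0<->R1 -> R0=(0,0,0) R1=(0,0,0)
Op 6: merge R2<->R0 -> R2=(0,0,8) R0=(0,0,8)
Op 7: inc R2 by 2 -> R2=(0,0,10) value=10
Op 8: merge R0<->R1 -> R0=(0,0,8) R1=(0,0,8)
Op 9: inc R0 by 3 -> R0=(3,0,8) value=11
Op 10: merge R1<->R2 -> R1=(0,0,10) R2=(0,0,10)
Op 11: merge R1<->R0 -> R1=(3,0,10) R0=(3,0,10)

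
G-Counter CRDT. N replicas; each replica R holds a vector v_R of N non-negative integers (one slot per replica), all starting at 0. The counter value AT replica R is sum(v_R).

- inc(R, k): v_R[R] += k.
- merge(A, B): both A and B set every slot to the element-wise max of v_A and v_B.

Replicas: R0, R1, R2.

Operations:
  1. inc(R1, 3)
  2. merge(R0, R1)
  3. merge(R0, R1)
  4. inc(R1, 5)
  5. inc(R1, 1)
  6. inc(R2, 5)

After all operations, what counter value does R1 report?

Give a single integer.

Op 1: inc R1 by 3 -> R1=(0,3,0) value=3
Op 2: merge R0<->R1 -> R0=(0,3,0) R1=(0,3,0)
Op 3: merge R0<->R1 -> R0=(0,3,0) R1=(0,3,0)
Op 4: inc R1 by 5 -> R1=(0,8,0) value=8
Op 5: inc R1 by 1 -> R1=(0,9,0) value=9
Op 6: inc R2 by 5 -> R2=(0,0,5) value=5

Answer: 9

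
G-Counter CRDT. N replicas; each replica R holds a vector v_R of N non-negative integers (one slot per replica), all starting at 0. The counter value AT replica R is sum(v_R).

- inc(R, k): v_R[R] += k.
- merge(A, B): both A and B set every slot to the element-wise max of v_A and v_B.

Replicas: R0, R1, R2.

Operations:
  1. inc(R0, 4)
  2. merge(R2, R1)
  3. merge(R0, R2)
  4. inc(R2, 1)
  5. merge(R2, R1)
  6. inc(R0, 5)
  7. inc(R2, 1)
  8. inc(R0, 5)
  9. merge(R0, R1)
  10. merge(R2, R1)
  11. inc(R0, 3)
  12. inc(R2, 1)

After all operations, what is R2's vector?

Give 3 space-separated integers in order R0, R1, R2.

Answer: 14 0 3

Derivation:
Op 1: inc R0 by 4 -> R0=(4,0,0) value=4
Op 2: merge R2<->R1 -> R2=(0,0,0) R1=(0,0,0)
Op 3: merge R0<->R2 -> R0=(4,0,0) R2=(4,0,0)
Op 4: inc R2 by 1 -> R2=(4,0,1) value=5
Op 5: merge R2<->R1 -> R2=(4,0,1) R1=(4,0,1)
Op 6: inc R0 by 5 -> R0=(9,0,0) value=9
Op 7: inc R2 by 1 -> R2=(4,0,2) value=6
Op 8: inc R0 by 5 -> R0=(14,0,0) value=14
Op 9: merge R0<->R1 -> R0=(14,0,1) R1=(14,0,1)
Op 10: merge R2<->R1 -> R2=(14,0,2) R1=(14,0,2)
Op 11: inc R0 by 3 -> R0=(17,0,1) value=18
Op 12: inc R2 by 1 -> R2=(14,0,3) value=17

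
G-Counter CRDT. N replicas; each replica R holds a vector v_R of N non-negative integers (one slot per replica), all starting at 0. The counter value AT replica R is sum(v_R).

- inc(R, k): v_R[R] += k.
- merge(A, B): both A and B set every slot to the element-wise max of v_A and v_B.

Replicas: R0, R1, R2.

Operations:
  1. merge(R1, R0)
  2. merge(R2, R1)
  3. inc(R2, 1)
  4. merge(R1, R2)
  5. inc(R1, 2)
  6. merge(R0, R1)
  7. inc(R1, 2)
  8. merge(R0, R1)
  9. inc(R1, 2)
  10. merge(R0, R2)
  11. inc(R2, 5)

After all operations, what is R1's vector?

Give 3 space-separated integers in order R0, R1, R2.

Op 1: merge R1<->R0 -> R1=(0,0,0) R0=(0,0,0)
Op 2: merge R2<->R1 -> R2=(0,0,0) R1=(0,0,0)
Op 3: inc R2 by 1 -> R2=(0,0,1) value=1
Op 4: merge R1<->R2 -> R1=(0,0,1) R2=(0,0,1)
Op 5: inc R1 by 2 -> R1=(0,2,1) value=3
Op 6: merge R0<->R1 -> R0=(0,2,1) R1=(0,2,1)
Op 7: inc R1 by 2 -> R1=(0,4,1) value=5
Op 8: merge R0<->R1 -> R0=(0,4,1) R1=(0,4,1)
Op 9: inc R1 by 2 -> R1=(0,6,1) value=7
Op 10: merge R0<->R2 -> R0=(0,4,1) R2=(0,4,1)
Op 11: inc R2 by 5 -> R2=(0,4,6) value=10

Answer: 0 6 1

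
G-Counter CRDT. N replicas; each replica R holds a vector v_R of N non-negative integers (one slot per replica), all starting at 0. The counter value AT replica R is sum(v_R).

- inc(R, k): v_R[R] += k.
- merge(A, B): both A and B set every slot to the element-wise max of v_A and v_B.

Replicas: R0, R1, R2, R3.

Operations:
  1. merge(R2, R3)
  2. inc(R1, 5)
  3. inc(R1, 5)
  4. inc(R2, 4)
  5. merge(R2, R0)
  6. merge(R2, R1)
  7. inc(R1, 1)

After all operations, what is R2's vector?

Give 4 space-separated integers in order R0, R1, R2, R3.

Op 1: merge R2<->R3 -> R2=(0,0,0,0) R3=(0,0,0,0)
Op 2: inc R1 by 5 -> R1=(0,5,0,0) value=5
Op 3: inc R1 by 5 -> R1=(0,10,0,0) value=10
Op 4: inc R2 by 4 -> R2=(0,0,4,0) value=4
Op 5: merge R2<->R0 -> R2=(0,0,4,0) R0=(0,0,4,0)
Op 6: merge R2<->R1 -> R2=(0,10,4,0) R1=(0,10,4,0)
Op 7: inc R1 by 1 -> R1=(0,11,4,0) value=15

Answer: 0 10 4 0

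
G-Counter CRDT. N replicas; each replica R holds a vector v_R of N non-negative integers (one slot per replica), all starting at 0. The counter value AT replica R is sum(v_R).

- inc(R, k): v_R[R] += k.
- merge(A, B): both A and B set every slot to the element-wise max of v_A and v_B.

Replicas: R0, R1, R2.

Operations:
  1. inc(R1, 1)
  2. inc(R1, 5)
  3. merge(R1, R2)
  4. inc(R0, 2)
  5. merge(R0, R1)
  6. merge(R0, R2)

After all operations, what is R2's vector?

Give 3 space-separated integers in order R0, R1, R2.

Answer: 2 6 0

Derivation:
Op 1: inc R1 by 1 -> R1=(0,1,0) value=1
Op 2: inc R1 by 5 -> R1=(0,6,0) value=6
Op 3: merge R1<->R2 -> R1=(0,6,0) R2=(0,6,0)
Op 4: inc R0 by 2 -> R0=(2,0,0) value=2
Op 5: merge R0<->R1 -> R0=(2,6,0) R1=(2,6,0)
Op 6: merge R0<->R2 -> R0=(2,6,0) R2=(2,6,0)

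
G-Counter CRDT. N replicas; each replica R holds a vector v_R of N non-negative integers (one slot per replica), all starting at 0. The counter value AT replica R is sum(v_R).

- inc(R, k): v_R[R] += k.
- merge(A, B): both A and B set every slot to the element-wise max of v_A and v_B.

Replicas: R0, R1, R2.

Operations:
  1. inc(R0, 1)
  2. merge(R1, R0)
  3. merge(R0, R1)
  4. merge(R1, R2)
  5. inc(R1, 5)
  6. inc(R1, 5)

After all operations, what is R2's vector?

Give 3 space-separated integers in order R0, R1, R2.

Answer: 1 0 0

Derivation:
Op 1: inc R0 by 1 -> R0=(1,0,0) value=1
Op 2: merge R1<->R0 -> R1=(1,0,0) R0=(1,0,0)
Op 3: merge R0<->R1 -> R0=(1,0,0) R1=(1,0,0)
Op 4: merge R1<->R2 -> R1=(1,0,0) R2=(1,0,0)
Op 5: inc R1 by 5 -> R1=(1,5,0) value=6
Op 6: inc R1 by 5 -> R1=(1,10,0) value=11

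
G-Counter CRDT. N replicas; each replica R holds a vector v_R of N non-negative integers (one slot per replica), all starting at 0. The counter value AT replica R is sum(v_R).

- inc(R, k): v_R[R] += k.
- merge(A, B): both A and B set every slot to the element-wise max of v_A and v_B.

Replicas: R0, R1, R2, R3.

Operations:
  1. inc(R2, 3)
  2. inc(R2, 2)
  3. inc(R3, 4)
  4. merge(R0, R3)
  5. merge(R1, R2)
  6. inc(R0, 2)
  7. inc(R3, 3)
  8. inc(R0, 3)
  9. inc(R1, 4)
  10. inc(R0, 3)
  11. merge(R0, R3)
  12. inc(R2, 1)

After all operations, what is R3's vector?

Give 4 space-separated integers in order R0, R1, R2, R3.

Op 1: inc R2 by 3 -> R2=(0,0,3,0) value=3
Op 2: inc R2 by 2 -> R2=(0,0,5,0) value=5
Op 3: inc R3 by 4 -> R3=(0,0,0,4) value=4
Op 4: merge R0<->R3 -> R0=(0,0,0,4) R3=(0,0,0,4)
Op 5: merge R1<->R2 -> R1=(0,0,5,0) R2=(0,0,5,0)
Op 6: inc R0 by 2 -> R0=(2,0,0,4) value=6
Op 7: inc R3 by 3 -> R3=(0,0,0,7) value=7
Op 8: inc R0 by 3 -> R0=(5,0,0,4) value=9
Op 9: inc R1 by 4 -> R1=(0,4,5,0) value=9
Op 10: inc R0 by 3 -> R0=(8,0,0,4) value=12
Op 11: merge R0<->R3 -> R0=(8,0,0,7) R3=(8,0,0,7)
Op 12: inc R2 by 1 -> R2=(0,0,6,0) value=6

Answer: 8 0 0 7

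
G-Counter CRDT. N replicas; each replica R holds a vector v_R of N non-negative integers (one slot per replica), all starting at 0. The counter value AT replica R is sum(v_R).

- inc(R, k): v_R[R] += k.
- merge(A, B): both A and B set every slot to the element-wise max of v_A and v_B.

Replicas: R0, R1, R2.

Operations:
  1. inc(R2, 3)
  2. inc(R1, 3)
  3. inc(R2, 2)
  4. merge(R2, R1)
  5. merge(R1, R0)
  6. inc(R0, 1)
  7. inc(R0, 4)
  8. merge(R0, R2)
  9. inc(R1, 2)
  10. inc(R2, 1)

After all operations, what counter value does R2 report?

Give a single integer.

Op 1: inc R2 by 3 -> R2=(0,0,3) value=3
Op 2: inc R1 by 3 -> R1=(0,3,0) value=3
Op 3: inc R2 by 2 -> R2=(0,0,5) value=5
Op 4: merge R2<->R1 -> R2=(0,3,5) R1=(0,3,5)
Op 5: merge R1<->R0 -> R1=(0,3,5) R0=(0,3,5)
Op 6: inc R0 by 1 -> R0=(1,3,5) value=9
Op 7: inc R0 by 4 -> R0=(5,3,5) value=13
Op 8: merge R0<->R2 -> R0=(5,3,5) R2=(5,3,5)
Op 9: inc R1 by 2 -> R1=(0,5,5) value=10
Op 10: inc R2 by 1 -> R2=(5,3,6) value=14

Answer: 14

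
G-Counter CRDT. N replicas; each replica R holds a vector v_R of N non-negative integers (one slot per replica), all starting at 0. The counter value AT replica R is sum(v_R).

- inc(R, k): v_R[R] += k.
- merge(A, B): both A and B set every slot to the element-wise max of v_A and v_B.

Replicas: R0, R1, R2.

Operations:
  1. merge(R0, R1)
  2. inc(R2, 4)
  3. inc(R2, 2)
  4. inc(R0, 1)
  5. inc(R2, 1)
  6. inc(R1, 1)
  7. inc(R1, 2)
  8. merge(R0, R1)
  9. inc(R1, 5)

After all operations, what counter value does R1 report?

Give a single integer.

Answer: 9

Derivation:
Op 1: merge R0<->R1 -> R0=(0,0,0) R1=(0,0,0)
Op 2: inc R2 by 4 -> R2=(0,0,4) value=4
Op 3: inc R2 by 2 -> R2=(0,0,6) value=6
Op 4: inc R0 by 1 -> R0=(1,0,0) value=1
Op 5: inc R2 by 1 -> R2=(0,0,7) value=7
Op 6: inc R1 by 1 -> R1=(0,1,0) value=1
Op 7: inc R1 by 2 -> R1=(0,3,0) value=3
Op 8: merge R0<->R1 -> R0=(1,3,0) R1=(1,3,0)
Op 9: inc R1 by 5 -> R1=(1,8,0) value=9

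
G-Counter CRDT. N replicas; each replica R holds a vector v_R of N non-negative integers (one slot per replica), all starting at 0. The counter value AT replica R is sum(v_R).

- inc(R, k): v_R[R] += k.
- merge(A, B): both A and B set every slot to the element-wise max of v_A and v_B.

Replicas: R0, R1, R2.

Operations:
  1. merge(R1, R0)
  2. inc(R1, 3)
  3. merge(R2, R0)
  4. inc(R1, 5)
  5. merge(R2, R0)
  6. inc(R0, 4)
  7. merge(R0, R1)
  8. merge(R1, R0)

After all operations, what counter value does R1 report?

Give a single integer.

Answer: 12

Derivation:
Op 1: merge R1<->R0 -> R1=(0,0,0) R0=(0,0,0)
Op 2: inc R1 by 3 -> R1=(0,3,0) value=3
Op 3: merge R2<->R0 -> R2=(0,0,0) R0=(0,0,0)
Op 4: inc R1 by 5 -> R1=(0,8,0) value=8
Op 5: merge R2<->R0 -> R2=(0,0,0) R0=(0,0,0)
Op 6: inc R0 by 4 -> R0=(4,0,0) value=4
Op 7: merge R0<->R1 -> R0=(4,8,0) R1=(4,8,0)
Op 8: merge R1<->R0 -> R1=(4,8,0) R0=(4,8,0)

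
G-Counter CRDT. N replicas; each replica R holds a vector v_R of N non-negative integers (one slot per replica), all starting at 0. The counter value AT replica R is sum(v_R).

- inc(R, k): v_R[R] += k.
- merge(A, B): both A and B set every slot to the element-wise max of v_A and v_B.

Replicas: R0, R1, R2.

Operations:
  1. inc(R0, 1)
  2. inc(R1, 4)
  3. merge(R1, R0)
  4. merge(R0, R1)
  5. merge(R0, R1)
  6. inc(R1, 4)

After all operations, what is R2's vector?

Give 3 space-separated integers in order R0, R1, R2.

Answer: 0 0 0

Derivation:
Op 1: inc R0 by 1 -> R0=(1,0,0) value=1
Op 2: inc R1 by 4 -> R1=(0,4,0) value=4
Op 3: merge R1<->R0 -> R1=(1,4,0) R0=(1,4,0)
Op 4: merge R0<->R1 -> R0=(1,4,0) R1=(1,4,0)
Op 5: merge R0<->R1 -> R0=(1,4,0) R1=(1,4,0)
Op 6: inc R1 by 4 -> R1=(1,8,0) value=9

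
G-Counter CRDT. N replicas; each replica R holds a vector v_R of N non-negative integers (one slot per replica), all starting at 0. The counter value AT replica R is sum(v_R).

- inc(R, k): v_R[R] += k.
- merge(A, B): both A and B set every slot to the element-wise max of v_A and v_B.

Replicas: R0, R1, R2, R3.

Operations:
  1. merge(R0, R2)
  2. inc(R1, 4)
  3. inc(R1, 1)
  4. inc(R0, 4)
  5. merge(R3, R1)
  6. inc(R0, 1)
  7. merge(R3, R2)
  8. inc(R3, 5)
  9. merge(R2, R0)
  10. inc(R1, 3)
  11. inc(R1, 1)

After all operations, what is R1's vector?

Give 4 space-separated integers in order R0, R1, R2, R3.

Op 1: merge R0<->R2 -> R0=(0,0,0,0) R2=(0,0,0,0)
Op 2: inc R1 by 4 -> R1=(0,4,0,0) value=4
Op 3: inc R1 by 1 -> R1=(0,5,0,0) value=5
Op 4: inc R0 by 4 -> R0=(4,0,0,0) value=4
Op 5: merge R3<->R1 -> R3=(0,5,0,0) R1=(0,5,0,0)
Op 6: inc R0 by 1 -> R0=(5,0,0,0) value=5
Op 7: merge R3<->R2 -> R3=(0,5,0,0) R2=(0,5,0,0)
Op 8: inc R3 by 5 -> R3=(0,5,0,5) value=10
Op 9: merge R2<->R0 -> R2=(5,5,0,0) R0=(5,5,0,0)
Op 10: inc R1 by 3 -> R1=(0,8,0,0) value=8
Op 11: inc R1 by 1 -> R1=(0,9,0,0) value=9

Answer: 0 9 0 0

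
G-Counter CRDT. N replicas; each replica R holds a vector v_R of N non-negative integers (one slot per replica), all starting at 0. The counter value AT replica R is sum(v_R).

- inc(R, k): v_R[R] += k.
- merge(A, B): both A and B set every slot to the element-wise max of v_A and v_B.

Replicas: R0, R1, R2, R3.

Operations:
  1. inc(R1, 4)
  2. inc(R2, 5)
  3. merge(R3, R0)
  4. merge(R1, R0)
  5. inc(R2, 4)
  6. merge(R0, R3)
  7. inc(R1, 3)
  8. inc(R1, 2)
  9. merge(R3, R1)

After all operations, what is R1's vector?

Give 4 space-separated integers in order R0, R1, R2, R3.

Answer: 0 9 0 0

Derivation:
Op 1: inc R1 by 4 -> R1=(0,4,0,0) value=4
Op 2: inc R2 by 5 -> R2=(0,0,5,0) value=5
Op 3: merge R3<->R0 -> R3=(0,0,0,0) R0=(0,0,0,0)
Op 4: merge R1<->R0 -> R1=(0,4,0,0) R0=(0,4,0,0)
Op 5: inc R2 by 4 -> R2=(0,0,9,0) value=9
Op 6: merge R0<->R3 -> R0=(0,4,0,0) R3=(0,4,0,0)
Op 7: inc R1 by 3 -> R1=(0,7,0,0) value=7
Op 8: inc R1 by 2 -> R1=(0,9,0,0) value=9
Op 9: merge R3<->R1 -> R3=(0,9,0,0) R1=(0,9,0,0)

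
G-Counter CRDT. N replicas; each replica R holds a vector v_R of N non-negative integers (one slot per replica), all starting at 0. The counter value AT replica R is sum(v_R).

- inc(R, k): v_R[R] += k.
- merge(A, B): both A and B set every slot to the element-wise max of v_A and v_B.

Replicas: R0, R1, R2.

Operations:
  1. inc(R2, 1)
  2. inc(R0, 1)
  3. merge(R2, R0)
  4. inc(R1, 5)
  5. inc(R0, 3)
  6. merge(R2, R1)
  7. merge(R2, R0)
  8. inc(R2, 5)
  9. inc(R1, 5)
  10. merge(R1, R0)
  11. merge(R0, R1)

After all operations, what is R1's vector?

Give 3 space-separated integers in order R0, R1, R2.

Op 1: inc R2 by 1 -> R2=(0,0,1) value=1
Op 2: inc R0 by 1 -> R0=(1,0,0) value=1
Op 3: merge R2<->R0 -> R2=(1,0,1) R0=(1,0,1)
Op 4: inc R1 by 5 -> R1=(0,5,0) value=5
Op 5: inc R0 by 3 -> R0=(4,0,1) value=5
Op 6: merge R2<->R1 -> R2=(1,5,1) R1=(1,5,1)
Op 7: merge R2<->R0 -> R2=(4,5,1) R0=(4,5,1)
Op 8: inc R2 by 5 -> R2=(4,5,6) value=15
Op 9: inc R1 by 5 -> R1=(1,10,1) value=12
Op 10: merge R1<->R0 -> R1=(4,10,1) R0=(4,10,1)
Op 11: merge R0<->R1 -> R0=(4,10,1) R1=(4,10,1)

Answer: 4 10 1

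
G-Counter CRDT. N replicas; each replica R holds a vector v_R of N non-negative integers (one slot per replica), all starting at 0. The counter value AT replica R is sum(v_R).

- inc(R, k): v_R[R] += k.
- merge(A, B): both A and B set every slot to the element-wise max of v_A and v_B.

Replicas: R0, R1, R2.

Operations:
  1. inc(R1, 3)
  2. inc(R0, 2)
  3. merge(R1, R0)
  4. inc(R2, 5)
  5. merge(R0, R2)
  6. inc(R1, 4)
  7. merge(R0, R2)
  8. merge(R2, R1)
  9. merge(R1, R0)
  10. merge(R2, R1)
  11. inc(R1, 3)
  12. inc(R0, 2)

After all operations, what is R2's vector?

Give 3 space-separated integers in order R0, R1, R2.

Op 1: inc R1 by 3 -> R1=(0,3,0) value=3
Op 2: inc R0 by 2 -> R0=(2,0,0) value=2
Op 3: merge R1<->R0 -> R1=(2,3,0) R0=(2,3,0)
Op 4: inc R2 by 5 -> R2=(0,0,5) value=5
Op 5: merge R0<->R2 -> R0=(2,3,5) R2=(2,3,5)
Op 6: inc R1 by 4 -> R1=(2,7,0) value=9
Op 7: merge R0<->R2 -> R0=(2,3,5) R2=(2,3,5)
Op 8: merge R2<->R1 -> R2=(2,7,5) R1=(2,7,5)
Op 9: merge R1<->R0 -> R1=(2,7,5) R0=(2,7,5)
Op 10: merge R2<->R1 -> R2=(2,7,5) R1=(2,7,5)
Op 11: inc R1 by 3 -> R1=(2,10,5) value=17
Op 12: inc R0 by 2 -> R0=(4,7,5) value=16

Answer: 2 7 5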